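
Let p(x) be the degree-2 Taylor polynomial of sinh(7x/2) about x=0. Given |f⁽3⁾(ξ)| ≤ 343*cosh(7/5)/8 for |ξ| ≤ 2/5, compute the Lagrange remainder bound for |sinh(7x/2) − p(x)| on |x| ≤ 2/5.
343*cosh(7/5)/750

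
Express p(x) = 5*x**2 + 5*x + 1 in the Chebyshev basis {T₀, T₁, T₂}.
(7/2)T₀ + (5)T₁ + (5/2)T₂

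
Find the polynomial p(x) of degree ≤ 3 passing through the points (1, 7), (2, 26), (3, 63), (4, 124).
x**3 + 3*x**2 + 3*x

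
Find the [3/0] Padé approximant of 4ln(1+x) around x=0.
2*x*(2*x**2 - 3*x + 6)/3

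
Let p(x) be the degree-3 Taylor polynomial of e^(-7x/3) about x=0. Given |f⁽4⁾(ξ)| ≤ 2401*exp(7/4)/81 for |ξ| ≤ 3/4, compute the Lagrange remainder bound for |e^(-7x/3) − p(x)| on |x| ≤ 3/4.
2401*exp(7/4)/6144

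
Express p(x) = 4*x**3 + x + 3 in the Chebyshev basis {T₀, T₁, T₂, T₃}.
(3)T₀ + (4)T₁ + T₃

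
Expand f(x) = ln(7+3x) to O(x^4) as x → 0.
log(7) + 3*x/7 - 9*x**2/98 + 9*x**3/343 + O(x**4)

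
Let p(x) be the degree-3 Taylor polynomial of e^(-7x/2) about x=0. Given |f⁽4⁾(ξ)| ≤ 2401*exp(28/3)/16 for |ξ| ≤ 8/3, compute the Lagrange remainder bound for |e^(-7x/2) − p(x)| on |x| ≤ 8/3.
76832*exp(28/3)/243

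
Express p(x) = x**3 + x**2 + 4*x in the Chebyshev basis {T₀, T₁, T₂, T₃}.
(1/2)T₀ + (19/4)T₁ + (1/2)T₂ + (1/4)T₃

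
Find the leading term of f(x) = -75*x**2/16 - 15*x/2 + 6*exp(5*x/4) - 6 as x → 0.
125*x**3/64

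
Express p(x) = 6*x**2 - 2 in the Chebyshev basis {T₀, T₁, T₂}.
T₀ + (3)T₂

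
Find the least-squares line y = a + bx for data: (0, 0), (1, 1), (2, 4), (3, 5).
a = -1/5, b = 9/5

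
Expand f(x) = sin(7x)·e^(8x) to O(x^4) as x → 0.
7*x + 56*x**2 + 1001*x**3/6 + O(x**4)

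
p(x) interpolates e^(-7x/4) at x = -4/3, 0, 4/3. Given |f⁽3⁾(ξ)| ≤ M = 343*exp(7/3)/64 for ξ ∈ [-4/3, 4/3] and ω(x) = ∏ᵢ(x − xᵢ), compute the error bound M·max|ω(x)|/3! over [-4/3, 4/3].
343*sqrt(3)*exp(7/3)/729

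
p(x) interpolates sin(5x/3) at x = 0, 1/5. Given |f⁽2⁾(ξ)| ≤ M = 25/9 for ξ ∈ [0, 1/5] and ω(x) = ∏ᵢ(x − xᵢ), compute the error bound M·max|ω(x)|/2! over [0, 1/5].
1/72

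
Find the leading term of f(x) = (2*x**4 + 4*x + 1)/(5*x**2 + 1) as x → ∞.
2*x**2/5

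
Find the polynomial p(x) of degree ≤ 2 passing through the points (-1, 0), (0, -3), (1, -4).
x**2 - 2*x - 3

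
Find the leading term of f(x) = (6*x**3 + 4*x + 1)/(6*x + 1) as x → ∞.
x**2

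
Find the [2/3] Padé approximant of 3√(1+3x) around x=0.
(189*x**2/16 + 63*x/5 + 3)/(-27*x**3/160 + 81*x**2/80 + 27*x/10 + 1)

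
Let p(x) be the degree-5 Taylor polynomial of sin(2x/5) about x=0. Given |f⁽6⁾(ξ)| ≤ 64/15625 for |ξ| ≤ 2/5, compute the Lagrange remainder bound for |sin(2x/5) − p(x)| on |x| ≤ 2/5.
256/10986328125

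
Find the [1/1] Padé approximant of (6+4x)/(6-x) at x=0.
(2*x/3 + 1)/(1 - x/6)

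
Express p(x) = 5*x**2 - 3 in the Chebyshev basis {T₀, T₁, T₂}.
(-1/2)T₀ + (5/2)T₂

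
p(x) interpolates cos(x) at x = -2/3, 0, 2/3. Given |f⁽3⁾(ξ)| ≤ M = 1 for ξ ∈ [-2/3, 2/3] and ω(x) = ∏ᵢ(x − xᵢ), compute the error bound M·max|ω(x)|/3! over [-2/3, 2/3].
8*sqrt(3)/729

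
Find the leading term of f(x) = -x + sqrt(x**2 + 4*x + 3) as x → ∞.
2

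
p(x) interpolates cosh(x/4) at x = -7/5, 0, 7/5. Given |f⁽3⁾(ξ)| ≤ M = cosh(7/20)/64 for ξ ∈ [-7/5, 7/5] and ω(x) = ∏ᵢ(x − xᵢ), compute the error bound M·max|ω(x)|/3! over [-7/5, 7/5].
343*sqrt(3)*cosh(7/20)/216000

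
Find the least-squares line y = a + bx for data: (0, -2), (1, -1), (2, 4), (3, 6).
a = -13/5, b = 29/10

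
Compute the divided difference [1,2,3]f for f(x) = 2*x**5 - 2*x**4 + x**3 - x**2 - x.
135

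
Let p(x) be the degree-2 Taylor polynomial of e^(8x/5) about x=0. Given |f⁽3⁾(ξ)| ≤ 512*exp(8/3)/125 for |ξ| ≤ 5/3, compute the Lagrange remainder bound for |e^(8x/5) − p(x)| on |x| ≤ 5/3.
256*exp(8/3)/81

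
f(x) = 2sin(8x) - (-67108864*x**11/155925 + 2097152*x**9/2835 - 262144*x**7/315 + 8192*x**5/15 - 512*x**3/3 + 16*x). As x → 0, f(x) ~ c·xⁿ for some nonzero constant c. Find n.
13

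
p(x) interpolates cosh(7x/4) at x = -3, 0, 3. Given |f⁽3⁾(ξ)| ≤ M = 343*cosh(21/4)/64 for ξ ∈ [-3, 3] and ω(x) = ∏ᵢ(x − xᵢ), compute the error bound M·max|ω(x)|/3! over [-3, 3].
343*sqrt(3)*cosh(21/4)/64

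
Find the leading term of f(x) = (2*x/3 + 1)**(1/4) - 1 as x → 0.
x/6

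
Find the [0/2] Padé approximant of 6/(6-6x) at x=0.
1/(1 - x)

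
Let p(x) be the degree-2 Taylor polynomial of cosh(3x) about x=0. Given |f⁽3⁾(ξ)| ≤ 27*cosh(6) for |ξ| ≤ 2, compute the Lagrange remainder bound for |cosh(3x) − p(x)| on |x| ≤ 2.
36*cosh(6)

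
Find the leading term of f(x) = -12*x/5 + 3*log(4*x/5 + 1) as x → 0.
-24*x**2/25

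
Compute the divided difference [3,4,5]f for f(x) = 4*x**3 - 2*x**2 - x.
46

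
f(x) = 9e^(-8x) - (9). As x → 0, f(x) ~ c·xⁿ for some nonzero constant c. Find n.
1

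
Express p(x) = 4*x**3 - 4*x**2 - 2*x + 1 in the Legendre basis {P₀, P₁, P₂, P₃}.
(-1/3)P₀ + (2/5)P₁ + (-8/3)P₂ + (8/5)P₃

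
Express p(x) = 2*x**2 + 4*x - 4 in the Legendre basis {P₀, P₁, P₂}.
(-10/3)P₀ + (4)P₁ + (4/3)P₂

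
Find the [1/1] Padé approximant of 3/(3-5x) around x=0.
1/(1 - 5*x/3)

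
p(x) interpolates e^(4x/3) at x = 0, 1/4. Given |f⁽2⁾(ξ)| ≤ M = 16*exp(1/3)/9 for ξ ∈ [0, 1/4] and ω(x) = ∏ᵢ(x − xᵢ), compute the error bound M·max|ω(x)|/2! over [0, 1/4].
exp(1/3)/72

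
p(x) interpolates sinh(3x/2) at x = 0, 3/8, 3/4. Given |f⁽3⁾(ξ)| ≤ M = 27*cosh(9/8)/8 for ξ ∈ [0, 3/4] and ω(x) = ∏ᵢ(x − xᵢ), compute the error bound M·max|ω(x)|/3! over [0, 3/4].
27*sqrt(3)*cosh(9/8)/4096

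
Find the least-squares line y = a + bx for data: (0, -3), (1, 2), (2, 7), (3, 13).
a = -16/5, b = 53/10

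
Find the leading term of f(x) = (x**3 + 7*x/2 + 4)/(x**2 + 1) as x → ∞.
x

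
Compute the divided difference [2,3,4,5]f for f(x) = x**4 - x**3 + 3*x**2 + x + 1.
13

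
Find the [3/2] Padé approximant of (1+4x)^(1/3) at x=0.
(448*x**3/405 + 112*x**2/15 + 28*x/5 + 1)/(32*x**2/9 + 64*x/15 + 1)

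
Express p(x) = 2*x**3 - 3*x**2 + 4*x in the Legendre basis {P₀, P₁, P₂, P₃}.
-P₀ + (26/5)P₁ + (-2)P₂ + (4/5)P₃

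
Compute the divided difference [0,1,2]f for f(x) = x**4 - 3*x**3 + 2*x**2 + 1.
0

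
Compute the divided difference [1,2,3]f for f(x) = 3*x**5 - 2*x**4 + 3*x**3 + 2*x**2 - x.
240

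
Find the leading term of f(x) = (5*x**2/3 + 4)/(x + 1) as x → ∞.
5*x/3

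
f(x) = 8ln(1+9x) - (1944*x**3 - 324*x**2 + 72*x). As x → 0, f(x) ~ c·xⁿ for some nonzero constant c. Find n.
4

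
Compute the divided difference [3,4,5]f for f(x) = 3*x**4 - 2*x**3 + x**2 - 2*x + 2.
268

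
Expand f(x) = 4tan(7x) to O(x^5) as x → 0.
28*x + 1372*x**3/3 + O(x**5)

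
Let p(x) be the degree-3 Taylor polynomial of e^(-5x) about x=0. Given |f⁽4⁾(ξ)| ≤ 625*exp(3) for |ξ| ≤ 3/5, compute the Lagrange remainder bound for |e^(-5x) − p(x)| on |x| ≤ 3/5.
27*exp(3)/8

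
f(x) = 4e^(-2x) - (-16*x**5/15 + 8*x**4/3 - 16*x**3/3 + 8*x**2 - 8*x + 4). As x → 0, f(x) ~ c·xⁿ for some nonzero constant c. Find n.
6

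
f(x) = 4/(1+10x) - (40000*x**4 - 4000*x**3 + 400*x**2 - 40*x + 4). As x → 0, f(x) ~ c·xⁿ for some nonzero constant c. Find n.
5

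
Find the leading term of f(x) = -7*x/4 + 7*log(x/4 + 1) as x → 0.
-7*x**2/32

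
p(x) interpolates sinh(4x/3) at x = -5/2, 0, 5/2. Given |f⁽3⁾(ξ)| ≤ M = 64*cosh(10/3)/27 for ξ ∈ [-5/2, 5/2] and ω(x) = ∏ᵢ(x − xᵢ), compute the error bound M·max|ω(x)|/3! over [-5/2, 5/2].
1000*sqrt(3)*cosh(10/3)/729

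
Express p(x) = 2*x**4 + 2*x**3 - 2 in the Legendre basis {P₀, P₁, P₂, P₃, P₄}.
(-8/5)P₀ + (6/5)P₁ + (8/7)P₂ + (4/5)P₃ + (16/35)P₄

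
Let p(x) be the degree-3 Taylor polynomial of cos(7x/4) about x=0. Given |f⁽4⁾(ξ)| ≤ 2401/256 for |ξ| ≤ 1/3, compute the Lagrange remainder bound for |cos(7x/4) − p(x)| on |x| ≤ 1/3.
2401/497664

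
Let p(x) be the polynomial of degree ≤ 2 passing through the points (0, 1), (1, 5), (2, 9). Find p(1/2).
3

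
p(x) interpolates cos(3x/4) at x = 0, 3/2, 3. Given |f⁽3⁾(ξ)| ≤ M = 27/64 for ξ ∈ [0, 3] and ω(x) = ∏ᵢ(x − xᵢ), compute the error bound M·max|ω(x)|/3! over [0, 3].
27*sqrt(3)/512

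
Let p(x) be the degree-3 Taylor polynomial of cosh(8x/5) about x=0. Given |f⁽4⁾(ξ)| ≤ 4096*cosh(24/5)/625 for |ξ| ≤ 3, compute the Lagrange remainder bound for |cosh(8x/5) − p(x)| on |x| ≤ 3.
13824*cosh(24/5)/625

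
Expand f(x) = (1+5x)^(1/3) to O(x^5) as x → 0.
1 + 5*x/3 - 25*x**2/9 + 625*x**3/81 - 6250*x**4/243 + O(x**5)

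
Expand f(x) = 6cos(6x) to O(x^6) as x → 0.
6 - 108*x**2 + 324*x**4 + O(x**6)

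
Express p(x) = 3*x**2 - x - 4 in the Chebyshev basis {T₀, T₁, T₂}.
(-5/2)T₀ - T₁ + (3/2)T₂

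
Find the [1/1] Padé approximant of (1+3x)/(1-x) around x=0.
(3*x + 1)/(1 - x)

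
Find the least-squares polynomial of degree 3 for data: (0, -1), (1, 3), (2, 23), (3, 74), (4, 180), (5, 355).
-131/126 + (2405/756)x + (-251/126)x² + (337/108)x³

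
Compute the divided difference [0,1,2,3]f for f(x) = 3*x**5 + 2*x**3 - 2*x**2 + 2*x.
77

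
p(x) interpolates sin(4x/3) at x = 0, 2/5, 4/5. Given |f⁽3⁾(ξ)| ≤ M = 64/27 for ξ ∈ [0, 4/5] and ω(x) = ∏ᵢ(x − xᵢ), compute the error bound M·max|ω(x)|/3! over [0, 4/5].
512*sqrt(3)/91125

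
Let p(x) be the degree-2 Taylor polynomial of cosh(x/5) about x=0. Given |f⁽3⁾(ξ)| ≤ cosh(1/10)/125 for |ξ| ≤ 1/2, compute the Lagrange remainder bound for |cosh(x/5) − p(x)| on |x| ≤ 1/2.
cosh(1/10)/6000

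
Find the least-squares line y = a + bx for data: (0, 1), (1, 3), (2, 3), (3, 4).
a = 7/5, b = 9/10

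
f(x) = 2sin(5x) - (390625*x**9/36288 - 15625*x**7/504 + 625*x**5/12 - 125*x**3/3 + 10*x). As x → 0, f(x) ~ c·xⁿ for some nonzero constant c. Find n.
11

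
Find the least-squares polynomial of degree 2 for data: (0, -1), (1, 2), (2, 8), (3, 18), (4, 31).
-34/35 + (8/7)x + (12/7)x²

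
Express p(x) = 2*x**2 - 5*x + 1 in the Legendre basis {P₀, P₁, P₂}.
(5/3)P₀ + (-5)P₁ + (4/3)P₂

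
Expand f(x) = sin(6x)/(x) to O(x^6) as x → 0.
6 - 36*x**2 + 324*x**4/5 + O(x**6)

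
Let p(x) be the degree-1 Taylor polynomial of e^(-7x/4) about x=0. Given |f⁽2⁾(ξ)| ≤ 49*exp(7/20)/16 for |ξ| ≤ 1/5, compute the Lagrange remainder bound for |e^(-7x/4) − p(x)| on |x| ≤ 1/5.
49*exp(7/20)/800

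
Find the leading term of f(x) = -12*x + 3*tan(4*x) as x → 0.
64*x**3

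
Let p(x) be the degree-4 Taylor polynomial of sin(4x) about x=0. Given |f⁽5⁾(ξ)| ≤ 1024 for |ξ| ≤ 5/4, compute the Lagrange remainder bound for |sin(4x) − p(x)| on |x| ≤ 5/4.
625/24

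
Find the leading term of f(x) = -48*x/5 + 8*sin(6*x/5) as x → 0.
-288*x**3/125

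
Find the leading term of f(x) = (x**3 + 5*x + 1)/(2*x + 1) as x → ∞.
x**2/2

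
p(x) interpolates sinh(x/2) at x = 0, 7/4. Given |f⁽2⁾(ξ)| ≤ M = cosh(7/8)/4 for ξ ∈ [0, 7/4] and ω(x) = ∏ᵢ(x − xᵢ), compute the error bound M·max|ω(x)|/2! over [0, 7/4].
49*cosh(7/8)/512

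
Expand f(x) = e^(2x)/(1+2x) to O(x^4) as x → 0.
1 + 2*x**2 - 8*x**3/3 + O(x**4)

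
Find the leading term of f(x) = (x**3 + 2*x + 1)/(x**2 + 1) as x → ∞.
x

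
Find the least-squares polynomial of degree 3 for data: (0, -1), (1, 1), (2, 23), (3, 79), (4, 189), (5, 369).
-10/9 + (-377/378)x + (41/63)x² + (155/54)x³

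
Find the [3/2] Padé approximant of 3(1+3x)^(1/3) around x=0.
(7*x**3/5 + 63*x**2/5 + 63*x/5 + 3)/(2*x**2 + 16*x/5 + 1)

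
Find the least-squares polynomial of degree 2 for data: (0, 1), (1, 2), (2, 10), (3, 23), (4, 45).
39/35 + (-177/70)x + (47/14)x²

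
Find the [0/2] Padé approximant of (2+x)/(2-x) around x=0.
1/(x**2/2 - x + 1)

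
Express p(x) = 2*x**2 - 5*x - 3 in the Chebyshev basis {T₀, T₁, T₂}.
(-2)T₀ + (-5)T₁ + T₂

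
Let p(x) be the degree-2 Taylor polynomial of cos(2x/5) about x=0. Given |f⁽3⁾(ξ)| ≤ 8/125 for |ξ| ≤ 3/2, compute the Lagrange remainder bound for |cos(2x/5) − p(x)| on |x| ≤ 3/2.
9/250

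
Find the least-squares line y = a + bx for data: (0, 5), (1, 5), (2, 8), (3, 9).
a = 9/2, b = 3/2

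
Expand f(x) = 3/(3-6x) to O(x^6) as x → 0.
1 + 2*x + 4*x**2 + 8*x**3 + 16*x**4 + 32*x**5 + O(x**6)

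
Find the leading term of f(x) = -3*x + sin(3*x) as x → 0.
-9*x**3/2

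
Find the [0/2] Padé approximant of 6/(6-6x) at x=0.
1/(1 - x)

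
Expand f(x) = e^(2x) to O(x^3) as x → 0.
1 + 2*x + 2*x**2 + O(x**3)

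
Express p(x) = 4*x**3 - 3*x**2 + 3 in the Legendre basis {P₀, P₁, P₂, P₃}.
(2)P₀ + (12/5)P₁ + (-2)P₂ + (8/5)P₃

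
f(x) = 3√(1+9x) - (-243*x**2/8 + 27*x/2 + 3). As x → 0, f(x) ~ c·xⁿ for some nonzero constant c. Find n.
3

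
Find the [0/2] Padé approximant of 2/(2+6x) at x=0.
1/(3*x + 1)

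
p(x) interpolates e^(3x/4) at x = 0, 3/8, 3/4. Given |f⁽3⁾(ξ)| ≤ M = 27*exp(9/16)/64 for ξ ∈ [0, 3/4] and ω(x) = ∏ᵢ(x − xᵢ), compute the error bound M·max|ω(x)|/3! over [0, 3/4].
27*sqrt(3)*exp(9/16)/32768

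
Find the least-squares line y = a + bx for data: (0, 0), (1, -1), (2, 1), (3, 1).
a = -1/2, b = 1/2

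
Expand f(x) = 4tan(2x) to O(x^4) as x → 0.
8*x + 32*x**3/3 + O(x**4)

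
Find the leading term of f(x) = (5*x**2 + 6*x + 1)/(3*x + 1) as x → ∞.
5*x/3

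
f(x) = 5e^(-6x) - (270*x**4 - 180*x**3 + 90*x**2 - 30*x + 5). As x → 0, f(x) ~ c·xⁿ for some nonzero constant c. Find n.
5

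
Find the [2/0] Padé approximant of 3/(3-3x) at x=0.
x**2 + x + 1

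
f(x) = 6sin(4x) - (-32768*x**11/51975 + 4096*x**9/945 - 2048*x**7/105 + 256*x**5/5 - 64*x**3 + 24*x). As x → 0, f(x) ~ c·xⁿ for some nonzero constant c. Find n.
13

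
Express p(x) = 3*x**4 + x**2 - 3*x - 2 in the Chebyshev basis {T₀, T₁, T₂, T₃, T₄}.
(-3/8)T₀ + (-3)T₁ + (2)T₂ + (3/8)T₄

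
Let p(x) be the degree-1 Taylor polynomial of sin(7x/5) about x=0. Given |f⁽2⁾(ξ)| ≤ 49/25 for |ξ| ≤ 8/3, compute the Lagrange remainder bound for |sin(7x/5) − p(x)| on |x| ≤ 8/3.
1568/225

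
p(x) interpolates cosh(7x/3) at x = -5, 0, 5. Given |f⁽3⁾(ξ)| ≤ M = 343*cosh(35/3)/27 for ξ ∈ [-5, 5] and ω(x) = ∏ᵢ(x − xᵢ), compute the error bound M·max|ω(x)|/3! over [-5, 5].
42875*sqrt(3)*cosh(35/3)/729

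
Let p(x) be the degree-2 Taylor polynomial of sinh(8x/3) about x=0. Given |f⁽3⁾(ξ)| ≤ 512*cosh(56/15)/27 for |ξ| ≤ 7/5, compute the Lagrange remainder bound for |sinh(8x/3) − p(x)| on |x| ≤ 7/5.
87808*cosh(56/15)/10125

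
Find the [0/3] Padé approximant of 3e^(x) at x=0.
3/(-x**3/6 + x**2/2 - x + 1)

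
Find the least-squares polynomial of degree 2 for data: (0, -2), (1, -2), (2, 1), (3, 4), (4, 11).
-2 + (-4/5)x + x²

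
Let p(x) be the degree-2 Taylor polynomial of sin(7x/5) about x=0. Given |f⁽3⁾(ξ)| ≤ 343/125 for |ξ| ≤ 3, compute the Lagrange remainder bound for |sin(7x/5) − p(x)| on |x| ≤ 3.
3087/250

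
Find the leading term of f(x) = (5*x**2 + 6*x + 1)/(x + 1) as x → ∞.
5*x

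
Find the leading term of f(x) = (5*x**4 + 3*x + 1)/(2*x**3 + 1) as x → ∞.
5*x/2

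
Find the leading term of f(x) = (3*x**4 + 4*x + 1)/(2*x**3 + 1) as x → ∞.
3*x/2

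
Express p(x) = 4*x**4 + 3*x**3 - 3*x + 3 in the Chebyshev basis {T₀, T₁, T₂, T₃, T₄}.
(9/2)T₀ + (-3/4)T₁ + (2)T₂ + (3/4)T₃ + (1/2)T₄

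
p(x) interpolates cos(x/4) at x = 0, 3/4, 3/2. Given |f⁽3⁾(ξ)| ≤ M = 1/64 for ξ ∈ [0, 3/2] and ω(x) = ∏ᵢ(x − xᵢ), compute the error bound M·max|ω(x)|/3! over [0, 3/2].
sqrt(3)/4096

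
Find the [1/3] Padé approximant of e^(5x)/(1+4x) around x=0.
(55*x/28 + 1)/(2425*x**3/168 - 265*x**2/28 + 27*x/28 + 1)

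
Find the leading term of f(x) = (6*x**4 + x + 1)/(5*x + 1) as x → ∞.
6*x**3/5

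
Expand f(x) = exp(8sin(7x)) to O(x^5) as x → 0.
1 + 56*x + 1568*x**2 + 28812*x**3 + 384160*x**4 + O(x**5)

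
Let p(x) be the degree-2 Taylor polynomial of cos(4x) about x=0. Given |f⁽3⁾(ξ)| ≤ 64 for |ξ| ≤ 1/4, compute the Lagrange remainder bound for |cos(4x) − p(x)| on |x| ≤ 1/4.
1/6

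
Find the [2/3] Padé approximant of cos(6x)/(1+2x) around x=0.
(1 - 15*x**2)/(6*x**3 + 3*x**2 + 2*x + 1)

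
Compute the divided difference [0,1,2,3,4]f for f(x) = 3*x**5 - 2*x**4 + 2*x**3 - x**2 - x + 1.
28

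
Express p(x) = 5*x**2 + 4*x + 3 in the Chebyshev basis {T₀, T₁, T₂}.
(11/2)T₀ + (4)T₁ + (5/2)T₂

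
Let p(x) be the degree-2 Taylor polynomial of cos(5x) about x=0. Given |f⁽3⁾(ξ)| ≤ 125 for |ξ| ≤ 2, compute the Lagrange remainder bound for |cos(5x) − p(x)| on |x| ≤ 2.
500/3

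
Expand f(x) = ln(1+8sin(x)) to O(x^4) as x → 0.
8*x - 32*x**2 + 508*x**3/3 + O(x**4)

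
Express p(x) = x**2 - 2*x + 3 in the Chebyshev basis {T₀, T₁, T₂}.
(7/2)T₀ + (-2)T₁ + (1/2)T₂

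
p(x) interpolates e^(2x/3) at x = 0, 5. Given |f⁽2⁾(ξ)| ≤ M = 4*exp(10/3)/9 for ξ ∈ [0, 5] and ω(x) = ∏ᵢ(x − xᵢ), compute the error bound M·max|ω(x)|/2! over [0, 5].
25*exp(10/3)/18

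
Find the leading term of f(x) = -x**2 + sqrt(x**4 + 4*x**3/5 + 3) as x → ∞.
2*x/5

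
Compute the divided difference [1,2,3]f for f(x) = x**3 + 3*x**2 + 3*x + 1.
9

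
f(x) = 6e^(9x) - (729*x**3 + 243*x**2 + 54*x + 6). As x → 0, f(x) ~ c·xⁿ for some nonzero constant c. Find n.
4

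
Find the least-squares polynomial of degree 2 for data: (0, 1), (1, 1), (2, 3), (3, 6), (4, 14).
43/35 + (-123/70)x + (17/14)x²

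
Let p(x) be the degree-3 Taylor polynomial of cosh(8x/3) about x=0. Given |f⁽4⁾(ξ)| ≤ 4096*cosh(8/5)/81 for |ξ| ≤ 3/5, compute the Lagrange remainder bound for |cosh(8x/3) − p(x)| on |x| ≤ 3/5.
512*cosh(8/5)/1875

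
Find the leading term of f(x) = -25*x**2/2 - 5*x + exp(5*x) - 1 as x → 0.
125*x**3/6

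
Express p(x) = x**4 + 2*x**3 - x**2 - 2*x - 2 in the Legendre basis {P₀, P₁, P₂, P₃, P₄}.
(-32/15)P₀ + (-4/5)P₁ + (-2/21)P₂ + (4/5)P₃ + (8/35)P₄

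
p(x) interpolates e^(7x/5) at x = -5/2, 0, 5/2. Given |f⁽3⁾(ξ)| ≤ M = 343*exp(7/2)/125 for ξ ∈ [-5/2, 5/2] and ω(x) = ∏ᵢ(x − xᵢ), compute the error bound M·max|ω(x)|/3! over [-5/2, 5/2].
343*sqrt(3)*exp(7/2)/216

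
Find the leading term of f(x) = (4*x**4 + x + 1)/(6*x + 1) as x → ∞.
2*x**3/3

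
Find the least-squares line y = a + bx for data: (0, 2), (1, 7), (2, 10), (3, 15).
a = 11/5, b = 21/5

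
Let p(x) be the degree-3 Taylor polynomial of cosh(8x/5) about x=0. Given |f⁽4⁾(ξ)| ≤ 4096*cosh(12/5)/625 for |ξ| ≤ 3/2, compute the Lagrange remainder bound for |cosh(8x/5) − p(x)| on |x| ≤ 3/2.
864*cosh(12/5)/625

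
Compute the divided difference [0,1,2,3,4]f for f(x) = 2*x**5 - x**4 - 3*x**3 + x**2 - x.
19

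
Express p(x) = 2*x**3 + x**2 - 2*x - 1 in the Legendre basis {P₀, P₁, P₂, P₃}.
(-2/3)P₀ + (-4/5)P₁ + (2/3)P₂ + (4/5)P₃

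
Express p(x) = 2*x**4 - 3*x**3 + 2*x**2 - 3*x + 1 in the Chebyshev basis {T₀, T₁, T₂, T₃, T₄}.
(11/4)T₀ + (-21/4)T₁ + (2)T₂ + (-3/4)T₃ + (1/4)T₄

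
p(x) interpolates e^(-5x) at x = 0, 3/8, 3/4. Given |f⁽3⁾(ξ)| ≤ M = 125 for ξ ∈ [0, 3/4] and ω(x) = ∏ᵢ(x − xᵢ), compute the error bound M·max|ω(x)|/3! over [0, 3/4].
125*sqrt(3)/512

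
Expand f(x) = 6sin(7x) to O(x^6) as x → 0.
42*x - 343*x**3 + 16807*x**5/20 + O(x**6)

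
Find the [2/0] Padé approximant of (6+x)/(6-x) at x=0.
x**2/18 + x/3 + 1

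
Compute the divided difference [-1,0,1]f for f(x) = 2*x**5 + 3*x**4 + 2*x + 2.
3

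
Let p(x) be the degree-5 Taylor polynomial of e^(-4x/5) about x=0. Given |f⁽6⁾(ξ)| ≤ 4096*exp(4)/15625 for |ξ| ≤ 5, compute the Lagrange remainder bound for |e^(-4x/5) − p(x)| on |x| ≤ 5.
256*exp(4)/45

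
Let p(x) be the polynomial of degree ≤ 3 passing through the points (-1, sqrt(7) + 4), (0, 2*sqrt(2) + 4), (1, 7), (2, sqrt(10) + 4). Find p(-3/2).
-35*sqrt(2)/8 - 5*sqrt(10)/16 + 35*sqrt(7)/16 + 127/16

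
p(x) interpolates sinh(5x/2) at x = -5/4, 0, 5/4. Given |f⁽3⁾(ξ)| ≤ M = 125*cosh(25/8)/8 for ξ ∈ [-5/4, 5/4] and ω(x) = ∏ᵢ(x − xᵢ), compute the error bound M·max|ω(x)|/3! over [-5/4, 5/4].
15625*sqrt(3)*cosh(25/8)/13824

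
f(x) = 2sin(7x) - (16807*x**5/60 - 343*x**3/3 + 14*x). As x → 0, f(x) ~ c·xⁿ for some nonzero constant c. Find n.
7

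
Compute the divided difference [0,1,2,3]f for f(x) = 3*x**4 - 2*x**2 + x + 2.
18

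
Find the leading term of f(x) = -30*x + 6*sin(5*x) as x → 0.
-125*x**3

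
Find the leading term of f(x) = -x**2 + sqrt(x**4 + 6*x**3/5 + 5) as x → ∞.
3*x/5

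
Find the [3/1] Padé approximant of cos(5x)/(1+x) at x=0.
(625*x**3/24 - 2825*x**2/276 - 625*x/276 + 1)/(1 - 349*x/276)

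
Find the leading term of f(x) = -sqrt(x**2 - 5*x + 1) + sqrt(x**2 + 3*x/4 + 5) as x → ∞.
23/8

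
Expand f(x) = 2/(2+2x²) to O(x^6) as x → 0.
1 - x**2 + x**4 + O(x**6)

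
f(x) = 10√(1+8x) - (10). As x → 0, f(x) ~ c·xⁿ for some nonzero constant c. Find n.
1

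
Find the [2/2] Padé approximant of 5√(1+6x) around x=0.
(225*x**2/4 + 75*x/2 + 5)/(9*x**2/4 + 9*x/2 + 1)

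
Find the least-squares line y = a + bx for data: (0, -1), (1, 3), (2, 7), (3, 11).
a = -1, b = 4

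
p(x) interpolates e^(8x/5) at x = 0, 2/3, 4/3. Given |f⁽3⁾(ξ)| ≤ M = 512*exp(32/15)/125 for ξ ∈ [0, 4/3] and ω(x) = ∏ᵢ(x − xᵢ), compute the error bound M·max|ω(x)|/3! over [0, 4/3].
4096*sqrt(3)*exp(32/15)/91125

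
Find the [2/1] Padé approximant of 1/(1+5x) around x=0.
1/(5*x + 1)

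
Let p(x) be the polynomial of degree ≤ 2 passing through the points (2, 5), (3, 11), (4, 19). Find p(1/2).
-1/4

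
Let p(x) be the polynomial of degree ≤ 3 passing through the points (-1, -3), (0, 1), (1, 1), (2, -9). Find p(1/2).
15/8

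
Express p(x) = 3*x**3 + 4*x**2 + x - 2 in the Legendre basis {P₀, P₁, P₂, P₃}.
(-2/3)P₀ + (14/5)P₁ + (8/3)P₂ + (6/5)P₃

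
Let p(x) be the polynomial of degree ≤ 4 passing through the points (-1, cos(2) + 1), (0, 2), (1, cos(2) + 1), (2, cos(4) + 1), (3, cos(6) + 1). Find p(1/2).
85*cos(2)/128 + 3*cos(6)/128 - 5*cos(4)/32 + 47/32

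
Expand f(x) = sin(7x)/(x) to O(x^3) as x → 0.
7 - 343*x**2/6 + O(x**3)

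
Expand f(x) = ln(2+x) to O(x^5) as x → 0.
log(2) + x/2 - x**2/8 + x**3/24 - x**4/64 + O(x**5)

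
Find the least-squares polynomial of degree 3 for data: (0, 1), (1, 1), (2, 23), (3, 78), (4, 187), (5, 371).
38/63 + (-467/378)x + (-17/126)x² + (82/27)x³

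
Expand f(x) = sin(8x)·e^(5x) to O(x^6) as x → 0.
8*x + 40*x**2 + 44*x**3/3 - 260*x**4 - 8779*x**5/15 + O(x**6)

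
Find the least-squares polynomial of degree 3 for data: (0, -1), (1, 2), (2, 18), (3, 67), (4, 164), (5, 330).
-125/126 + (227/108)x + (-281/126)x² + (325/108)x³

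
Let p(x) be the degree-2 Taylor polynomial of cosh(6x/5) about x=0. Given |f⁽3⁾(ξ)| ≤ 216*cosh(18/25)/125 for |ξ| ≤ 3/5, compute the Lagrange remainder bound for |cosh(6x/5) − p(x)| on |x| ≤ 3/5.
972*cosh(18/25)/15625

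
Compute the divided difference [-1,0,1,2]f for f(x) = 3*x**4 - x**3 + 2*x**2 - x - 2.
5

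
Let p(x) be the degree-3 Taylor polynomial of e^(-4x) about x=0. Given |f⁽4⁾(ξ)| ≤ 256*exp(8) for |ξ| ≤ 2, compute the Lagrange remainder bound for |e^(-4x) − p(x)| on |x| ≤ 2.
512*exp(8)/3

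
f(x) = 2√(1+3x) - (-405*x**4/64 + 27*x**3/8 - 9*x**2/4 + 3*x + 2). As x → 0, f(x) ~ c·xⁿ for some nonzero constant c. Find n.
5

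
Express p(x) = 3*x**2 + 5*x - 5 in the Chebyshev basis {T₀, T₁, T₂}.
(-7/2)T₀ + (5)T₁ + (3/2)T₂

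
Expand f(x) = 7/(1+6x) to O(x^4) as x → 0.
7 - 42*x + 252*x**2 - 1512*x**3 + O(x**4)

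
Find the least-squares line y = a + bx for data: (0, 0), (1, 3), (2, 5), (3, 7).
a = 3/10, b = 23/10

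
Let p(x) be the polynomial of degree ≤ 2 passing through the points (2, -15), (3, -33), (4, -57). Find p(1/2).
3/4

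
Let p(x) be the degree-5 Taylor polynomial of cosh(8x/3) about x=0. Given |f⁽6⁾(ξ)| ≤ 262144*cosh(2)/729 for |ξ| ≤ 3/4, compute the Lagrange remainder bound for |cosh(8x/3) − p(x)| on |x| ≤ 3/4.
4*cosh(2)/45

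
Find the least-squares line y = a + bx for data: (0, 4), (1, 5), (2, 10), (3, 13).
a = 16/5, b = 16/5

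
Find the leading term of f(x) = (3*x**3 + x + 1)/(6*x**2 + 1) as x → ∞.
x/2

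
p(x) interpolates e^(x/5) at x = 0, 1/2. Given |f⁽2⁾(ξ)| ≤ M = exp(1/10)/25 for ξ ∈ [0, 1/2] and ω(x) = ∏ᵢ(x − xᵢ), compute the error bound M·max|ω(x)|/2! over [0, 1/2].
exp(1/10)/800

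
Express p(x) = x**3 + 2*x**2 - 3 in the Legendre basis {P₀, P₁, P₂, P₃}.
(-7/3)P₀ + (3/5)P₁ + (4/3)P₂ + (2/5)P₃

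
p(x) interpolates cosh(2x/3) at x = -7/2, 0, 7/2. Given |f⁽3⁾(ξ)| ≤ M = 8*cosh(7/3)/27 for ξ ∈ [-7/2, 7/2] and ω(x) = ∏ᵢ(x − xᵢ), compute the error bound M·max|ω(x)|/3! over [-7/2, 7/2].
343*sqrt(3)*cosh(7/3)/729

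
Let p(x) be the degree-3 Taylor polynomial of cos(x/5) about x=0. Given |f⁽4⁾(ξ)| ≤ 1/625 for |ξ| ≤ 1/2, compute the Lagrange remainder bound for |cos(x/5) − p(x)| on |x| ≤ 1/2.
1/240000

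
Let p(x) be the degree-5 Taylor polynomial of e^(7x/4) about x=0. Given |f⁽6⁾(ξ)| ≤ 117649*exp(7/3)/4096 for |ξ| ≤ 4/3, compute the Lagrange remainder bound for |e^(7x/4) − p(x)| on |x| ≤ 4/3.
117649*exp(7/3)/524880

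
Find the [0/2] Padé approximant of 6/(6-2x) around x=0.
1/(1 - x/3)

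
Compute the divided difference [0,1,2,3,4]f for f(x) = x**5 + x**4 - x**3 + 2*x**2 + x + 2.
11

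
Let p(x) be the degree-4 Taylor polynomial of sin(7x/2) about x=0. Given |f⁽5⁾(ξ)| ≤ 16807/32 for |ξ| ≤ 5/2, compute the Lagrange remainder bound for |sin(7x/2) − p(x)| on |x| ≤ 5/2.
10504375/24576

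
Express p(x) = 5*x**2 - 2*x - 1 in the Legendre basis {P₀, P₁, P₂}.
(2/3)P₀ + (-2)P₁ + (10/3)P₂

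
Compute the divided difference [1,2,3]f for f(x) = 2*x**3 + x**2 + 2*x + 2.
13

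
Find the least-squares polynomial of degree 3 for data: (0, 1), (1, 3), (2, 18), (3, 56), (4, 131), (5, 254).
59/63 + (53/189)x + (5/252)x² + (217/108)x³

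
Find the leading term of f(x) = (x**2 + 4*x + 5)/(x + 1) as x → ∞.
x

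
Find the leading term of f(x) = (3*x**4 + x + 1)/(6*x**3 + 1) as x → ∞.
x/2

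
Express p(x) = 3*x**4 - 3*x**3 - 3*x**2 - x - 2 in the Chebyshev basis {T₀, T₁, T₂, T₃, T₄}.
(-19/8)T₀ + (-13/4)T₁ + (-3/4)T₃ + (3/8)T₄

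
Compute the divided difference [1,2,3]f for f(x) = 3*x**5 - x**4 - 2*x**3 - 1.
233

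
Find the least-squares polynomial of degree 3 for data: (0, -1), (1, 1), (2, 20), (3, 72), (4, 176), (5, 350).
-137/126 + (251/756)x + (-235/252)x² + (161/54)x³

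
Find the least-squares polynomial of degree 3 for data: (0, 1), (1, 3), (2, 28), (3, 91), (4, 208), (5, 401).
97/126 + (-1441/756)x + (17/9)x² + (313/108)x³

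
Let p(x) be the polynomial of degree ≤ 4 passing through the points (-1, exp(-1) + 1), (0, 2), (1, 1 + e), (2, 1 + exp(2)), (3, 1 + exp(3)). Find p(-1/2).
(35 + e*(-70*e - 5*exp(3) + 28*exp(2) + 268))*exp(-1)/128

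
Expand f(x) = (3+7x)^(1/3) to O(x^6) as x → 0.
3**(1/3) + 7*3**(1/3)*x/9 - 49*3**(1/3)*x**2/81 + 1715*3**(1/3)*x**3/2187 - 24010*3**(1/3)*x**4/19683 + 369754*3**(1/3)*x**5/177147 + O(x**6)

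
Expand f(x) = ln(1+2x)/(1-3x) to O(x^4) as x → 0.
2*x + 4*x**2 + 44*x**3/3 + O(x**4)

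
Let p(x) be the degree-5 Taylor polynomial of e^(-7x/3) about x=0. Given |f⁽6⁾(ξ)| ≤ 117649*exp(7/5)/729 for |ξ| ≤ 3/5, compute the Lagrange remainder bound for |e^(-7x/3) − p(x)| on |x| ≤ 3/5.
117649*exp(7/5)/11250000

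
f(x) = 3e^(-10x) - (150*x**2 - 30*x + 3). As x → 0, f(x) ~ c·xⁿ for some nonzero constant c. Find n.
3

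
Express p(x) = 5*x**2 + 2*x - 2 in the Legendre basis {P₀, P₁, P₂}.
(-1/3)P₀ + (2)P₁ + (10/3)P₂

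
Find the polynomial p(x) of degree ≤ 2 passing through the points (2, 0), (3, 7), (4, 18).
2*x**2 - 3*x - 2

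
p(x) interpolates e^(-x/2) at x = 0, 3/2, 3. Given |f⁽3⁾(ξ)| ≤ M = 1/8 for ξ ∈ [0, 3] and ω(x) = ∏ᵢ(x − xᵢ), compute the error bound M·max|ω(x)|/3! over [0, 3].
sqrt(3)/64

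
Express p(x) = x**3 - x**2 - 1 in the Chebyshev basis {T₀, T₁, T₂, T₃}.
(-3/2)T₀ + (3/4)T₁ + (-1/2)T₂ + (1/4)T₃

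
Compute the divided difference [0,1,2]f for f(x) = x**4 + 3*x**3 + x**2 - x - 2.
17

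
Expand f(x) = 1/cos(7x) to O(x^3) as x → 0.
1 + 49*x**2/2 + O(x**3)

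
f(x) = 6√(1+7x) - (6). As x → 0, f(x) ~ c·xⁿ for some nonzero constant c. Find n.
1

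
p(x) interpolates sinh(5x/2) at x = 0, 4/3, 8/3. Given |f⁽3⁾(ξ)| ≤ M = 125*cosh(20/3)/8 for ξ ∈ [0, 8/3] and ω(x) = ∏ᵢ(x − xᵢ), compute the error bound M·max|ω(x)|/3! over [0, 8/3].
1000*sqrt(3)*cosh(20/3)/729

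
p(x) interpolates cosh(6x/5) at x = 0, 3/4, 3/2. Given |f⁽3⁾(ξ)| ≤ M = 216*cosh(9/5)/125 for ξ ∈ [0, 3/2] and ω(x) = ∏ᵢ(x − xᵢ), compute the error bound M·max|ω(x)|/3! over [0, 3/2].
27*sqrt(3)*cosh(9/5)/1000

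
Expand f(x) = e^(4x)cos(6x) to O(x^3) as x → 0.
1 + 4*x - 10*x**2 + O(x**3)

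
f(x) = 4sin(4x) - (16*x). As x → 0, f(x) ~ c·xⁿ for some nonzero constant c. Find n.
3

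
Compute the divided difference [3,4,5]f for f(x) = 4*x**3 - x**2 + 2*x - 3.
47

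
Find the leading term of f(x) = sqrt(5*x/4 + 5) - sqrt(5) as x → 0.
sqrt(5)*x/8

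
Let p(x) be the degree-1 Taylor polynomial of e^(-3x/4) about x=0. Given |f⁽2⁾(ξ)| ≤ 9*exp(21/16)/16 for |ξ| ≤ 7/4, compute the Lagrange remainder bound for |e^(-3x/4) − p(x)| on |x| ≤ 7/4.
441*exp(21/16)/512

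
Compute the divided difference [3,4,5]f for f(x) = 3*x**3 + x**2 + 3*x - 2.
37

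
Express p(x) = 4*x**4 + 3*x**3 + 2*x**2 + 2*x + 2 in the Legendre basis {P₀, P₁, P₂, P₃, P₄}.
(52/15)P₀ + (19/5)P₁ + (76/21)P₂ + (6/5)P₃ + (32/35)P₄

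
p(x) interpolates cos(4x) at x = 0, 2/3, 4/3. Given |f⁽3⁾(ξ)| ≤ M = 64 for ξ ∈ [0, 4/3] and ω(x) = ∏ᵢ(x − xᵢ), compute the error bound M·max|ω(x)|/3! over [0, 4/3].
512*sqrt(3)/729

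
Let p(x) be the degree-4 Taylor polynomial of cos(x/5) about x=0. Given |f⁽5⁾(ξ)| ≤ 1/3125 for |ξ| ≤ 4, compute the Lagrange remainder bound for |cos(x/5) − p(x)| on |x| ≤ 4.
128/46875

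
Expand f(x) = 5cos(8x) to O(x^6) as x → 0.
5 - 160*x**2 + 2560*x**4/3 + O(x**6)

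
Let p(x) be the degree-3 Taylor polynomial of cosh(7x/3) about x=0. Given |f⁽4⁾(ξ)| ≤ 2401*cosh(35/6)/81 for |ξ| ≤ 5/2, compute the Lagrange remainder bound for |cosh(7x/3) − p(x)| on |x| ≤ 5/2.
1500625*cosh(35/6)/31104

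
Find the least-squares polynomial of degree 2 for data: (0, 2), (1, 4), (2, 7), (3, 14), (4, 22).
73/35 + (3/7)x + (8/7)x²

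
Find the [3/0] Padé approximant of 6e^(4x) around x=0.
64*x**3 + 48*x**2 + 24*x + 6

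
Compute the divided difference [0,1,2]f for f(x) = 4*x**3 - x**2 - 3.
11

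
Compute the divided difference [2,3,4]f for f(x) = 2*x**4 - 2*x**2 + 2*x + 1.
108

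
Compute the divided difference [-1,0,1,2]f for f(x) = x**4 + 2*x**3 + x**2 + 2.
4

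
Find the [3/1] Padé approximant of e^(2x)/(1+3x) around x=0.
(194*x**3/123 + 80*x**2/41 + 84*x/41 + 1)/(125*x/41 + 1)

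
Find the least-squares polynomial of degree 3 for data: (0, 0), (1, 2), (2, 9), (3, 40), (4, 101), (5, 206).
11/42 + (139/252)x + (-73/42)x² + (71/36)x³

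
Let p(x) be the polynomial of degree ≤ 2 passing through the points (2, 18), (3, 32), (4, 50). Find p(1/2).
9/2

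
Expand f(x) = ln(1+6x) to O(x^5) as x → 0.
6*x - 18*x**2 + 72*x**3 - 324*x**4 + O(x**5)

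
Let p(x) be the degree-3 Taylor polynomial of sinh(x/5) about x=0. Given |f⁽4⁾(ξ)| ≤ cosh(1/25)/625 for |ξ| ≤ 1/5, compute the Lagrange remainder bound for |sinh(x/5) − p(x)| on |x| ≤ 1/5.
cosh(1/25)/9375000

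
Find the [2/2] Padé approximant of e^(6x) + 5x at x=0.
(87*x**2/4 + 47*x/4 + 1)/(-9*x**2/2 + 3*x/4 + 1)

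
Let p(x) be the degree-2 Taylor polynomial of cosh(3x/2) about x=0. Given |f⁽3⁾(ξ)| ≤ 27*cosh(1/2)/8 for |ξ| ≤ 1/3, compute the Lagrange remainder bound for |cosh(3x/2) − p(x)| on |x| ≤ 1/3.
cosh(1/2)/48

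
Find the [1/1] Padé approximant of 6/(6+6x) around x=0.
1/(x + 1)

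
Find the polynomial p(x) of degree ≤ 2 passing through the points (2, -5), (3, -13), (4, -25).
-2*x**2 + 2*x - 1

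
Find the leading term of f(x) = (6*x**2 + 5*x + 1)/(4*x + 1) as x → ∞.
3*x/2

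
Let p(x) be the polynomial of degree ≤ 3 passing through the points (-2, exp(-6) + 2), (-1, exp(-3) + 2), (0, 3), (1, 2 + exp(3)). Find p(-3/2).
(5 + 15*exp(3) + (exp(3) + 27)*exp(6))*exp(-6)/16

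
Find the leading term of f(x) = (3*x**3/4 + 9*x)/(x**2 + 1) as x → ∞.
3*x/4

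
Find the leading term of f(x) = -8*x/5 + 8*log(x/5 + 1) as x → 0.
-4*x**2/25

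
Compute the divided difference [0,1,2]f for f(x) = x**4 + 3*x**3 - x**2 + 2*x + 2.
15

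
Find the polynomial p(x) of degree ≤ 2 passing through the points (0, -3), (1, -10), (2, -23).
-3*x**2 - 4*x - 3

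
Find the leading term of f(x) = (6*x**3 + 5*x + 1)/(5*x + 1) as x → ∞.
6*x**2/5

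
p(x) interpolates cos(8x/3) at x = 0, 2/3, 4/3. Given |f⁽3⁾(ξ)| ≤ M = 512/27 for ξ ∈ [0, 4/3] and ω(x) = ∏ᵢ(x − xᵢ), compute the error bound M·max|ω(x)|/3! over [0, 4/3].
4096*sqrt(3)/19683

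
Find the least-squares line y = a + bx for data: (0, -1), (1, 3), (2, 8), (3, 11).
a = -9/10, b = 41/10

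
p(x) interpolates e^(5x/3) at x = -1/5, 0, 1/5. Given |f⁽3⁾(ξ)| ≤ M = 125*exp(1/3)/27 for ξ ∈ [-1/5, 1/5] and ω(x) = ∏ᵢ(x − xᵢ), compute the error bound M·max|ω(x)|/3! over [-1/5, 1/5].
sqrt(3)*exp(1/3)/729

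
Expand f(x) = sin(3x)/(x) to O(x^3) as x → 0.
3 - 9*x**2/2 + O(x**3)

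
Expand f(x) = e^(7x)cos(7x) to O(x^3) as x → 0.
1 + 7*x + O(x**3)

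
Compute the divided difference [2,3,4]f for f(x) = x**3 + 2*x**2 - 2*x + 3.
11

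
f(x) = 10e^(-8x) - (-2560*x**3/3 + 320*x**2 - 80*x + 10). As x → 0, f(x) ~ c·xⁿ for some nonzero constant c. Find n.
4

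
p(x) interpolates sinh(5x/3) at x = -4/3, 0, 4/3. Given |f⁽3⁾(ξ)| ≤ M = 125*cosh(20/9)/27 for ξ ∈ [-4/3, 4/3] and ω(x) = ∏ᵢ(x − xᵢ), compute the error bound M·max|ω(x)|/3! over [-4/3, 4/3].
8000*sqrt(3)*cosh(20/9)/19683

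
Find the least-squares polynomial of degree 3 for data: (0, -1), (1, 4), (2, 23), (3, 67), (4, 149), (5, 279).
-62/63 + (358/189)x + (289/252)x² + (209/108)x³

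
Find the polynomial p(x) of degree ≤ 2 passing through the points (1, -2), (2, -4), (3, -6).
-2*x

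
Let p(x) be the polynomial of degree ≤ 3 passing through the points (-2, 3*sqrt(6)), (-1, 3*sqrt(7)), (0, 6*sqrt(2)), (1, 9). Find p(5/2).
-567*sqrt(2)/8 - 105*sqrt(6)/16 + 945/16 + 405*sqrt(7)/16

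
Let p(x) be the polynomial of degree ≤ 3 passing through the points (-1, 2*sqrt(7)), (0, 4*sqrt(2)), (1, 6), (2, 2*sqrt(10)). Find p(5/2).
-105/8 - 5*sqrt(7)/8 + 21*sqrt(2)/4 + 35*sqrt(10)/8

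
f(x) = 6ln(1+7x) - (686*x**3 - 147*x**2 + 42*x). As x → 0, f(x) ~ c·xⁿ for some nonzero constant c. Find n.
4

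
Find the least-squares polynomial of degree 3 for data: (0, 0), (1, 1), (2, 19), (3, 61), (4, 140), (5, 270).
-17/63 + (-445/378)x + (49/36)x² + (209/108)x³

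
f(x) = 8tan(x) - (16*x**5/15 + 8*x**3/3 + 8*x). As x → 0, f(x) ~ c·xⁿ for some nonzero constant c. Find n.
7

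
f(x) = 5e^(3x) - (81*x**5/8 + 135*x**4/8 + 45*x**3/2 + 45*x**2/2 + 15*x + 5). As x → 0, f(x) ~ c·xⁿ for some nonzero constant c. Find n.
6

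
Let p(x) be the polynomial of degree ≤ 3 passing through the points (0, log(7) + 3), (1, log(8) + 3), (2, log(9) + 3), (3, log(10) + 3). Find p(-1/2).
log(441*2**(1/8)*3**(5/8)*5**(11/16)*7**(3/16)/640) + 3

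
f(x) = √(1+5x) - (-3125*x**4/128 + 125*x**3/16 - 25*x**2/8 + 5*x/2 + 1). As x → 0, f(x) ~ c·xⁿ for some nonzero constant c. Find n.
5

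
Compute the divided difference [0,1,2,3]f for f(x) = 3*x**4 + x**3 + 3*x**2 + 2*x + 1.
19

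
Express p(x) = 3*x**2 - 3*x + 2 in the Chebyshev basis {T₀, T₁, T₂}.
(7/2)T₀ + (-3)T₁ + (3/2)T₂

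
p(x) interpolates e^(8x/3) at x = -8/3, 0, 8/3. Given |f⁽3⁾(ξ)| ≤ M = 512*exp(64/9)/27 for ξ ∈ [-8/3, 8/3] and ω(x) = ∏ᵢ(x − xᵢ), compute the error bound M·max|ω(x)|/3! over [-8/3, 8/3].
262144*sqrt(3)*exp(64/9)/19683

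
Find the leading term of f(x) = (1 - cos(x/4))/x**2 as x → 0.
1/32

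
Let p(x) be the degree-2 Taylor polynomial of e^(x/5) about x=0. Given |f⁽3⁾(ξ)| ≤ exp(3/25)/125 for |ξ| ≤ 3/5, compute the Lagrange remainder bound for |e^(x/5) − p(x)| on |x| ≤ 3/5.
9*exp(3/25)/31250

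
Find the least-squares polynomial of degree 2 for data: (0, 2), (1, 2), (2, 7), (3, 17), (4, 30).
64/35 + (-123/70)x + (31/14)x²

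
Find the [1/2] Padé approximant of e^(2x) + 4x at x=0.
(290*x/51 + 1)/(-2*x**2/17 - 16*x/51 + 1)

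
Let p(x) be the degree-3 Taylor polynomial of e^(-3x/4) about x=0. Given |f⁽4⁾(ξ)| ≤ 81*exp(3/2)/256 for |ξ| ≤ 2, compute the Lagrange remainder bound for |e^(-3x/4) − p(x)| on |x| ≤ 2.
27*exp(3/2)/128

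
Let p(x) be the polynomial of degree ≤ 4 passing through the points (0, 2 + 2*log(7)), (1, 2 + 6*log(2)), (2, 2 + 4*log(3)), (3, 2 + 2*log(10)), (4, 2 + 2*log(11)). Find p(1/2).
2 + log(128*11**(59/64)*3**(13/16)*5**(7/16)*7**(35/64)/297)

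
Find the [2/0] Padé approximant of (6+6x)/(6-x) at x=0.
7*x**2/36 + 7*x/6 + 1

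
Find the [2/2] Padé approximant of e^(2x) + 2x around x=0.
(5*x**2/3 + 4*x + 1)/(1 - x**2/3)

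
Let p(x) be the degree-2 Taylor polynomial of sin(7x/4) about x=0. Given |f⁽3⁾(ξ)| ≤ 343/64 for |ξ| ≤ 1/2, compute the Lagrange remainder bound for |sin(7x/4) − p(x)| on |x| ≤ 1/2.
343/3072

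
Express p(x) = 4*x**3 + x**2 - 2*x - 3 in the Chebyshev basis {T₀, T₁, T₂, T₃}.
(-5/2)T₀ + T₁ + (1/2)T₂ + T₃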